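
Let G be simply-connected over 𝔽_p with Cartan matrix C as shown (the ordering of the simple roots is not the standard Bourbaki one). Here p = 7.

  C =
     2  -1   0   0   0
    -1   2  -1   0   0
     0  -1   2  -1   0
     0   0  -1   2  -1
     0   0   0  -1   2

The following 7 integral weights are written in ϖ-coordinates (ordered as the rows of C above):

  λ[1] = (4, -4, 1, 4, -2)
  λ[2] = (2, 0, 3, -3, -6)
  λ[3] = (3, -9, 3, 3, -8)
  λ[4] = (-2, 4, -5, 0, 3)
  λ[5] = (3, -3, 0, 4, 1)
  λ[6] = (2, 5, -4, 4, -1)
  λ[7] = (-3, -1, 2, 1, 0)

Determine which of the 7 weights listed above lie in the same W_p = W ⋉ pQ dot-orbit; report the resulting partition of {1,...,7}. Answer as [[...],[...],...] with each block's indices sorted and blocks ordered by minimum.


Dynkin diagram of C (from the 8 off-diagonal −1 entries): A_5.

λ_j+ρ reflected into Ā_7 (⟨·,θ^∨⟩≤7); 5-tuples as given:

  [1] (0, 2, 1, 2, 1);  [2] (0, 2, 1, 2, 1);  [3] (0, 3, 0, 3, 1);  [4] (1, 0, 1, 3, 1);  [5] (1, 0, 1, 3, 1);  [6] (0, 2, 1, 2, 1);  [7] (0, 2, 1, 2, 1)

Grouping the 7 weights by Ā_7-representative: 3 linkage classes.

[[1, 2, 6, 7], [3], [4, 5]]


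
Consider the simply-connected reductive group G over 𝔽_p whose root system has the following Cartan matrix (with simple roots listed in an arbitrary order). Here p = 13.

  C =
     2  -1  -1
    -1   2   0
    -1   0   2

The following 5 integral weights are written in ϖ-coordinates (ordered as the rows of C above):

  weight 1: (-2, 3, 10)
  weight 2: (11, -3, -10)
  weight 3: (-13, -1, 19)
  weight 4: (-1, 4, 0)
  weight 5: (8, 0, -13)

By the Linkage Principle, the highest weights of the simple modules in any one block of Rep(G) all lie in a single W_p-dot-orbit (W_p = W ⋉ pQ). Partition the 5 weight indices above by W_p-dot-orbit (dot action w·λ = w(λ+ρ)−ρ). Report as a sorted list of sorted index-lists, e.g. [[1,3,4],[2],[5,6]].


Cartan matrix: type A_3 (|W|=24); un-permuting the 3 rows.

Each λ_j+ρ reduced to Ā_13; 3-tuples below use C's row order:

  λ_1+ρ ↦ (1, 2, 9) · λ_2+ρ ↦ (1, 2, 9) · λ_3+ρ ↦ (0, 5, 1) · λ_4+ρ ↦ (0, 5, 1) · λ_5+ρ ↦ (1, 2, 9)

These 5 weights hit 2 W_13-dot-orbits; sizes (3, 2):

[[1, 2, 5], [3, 4]]


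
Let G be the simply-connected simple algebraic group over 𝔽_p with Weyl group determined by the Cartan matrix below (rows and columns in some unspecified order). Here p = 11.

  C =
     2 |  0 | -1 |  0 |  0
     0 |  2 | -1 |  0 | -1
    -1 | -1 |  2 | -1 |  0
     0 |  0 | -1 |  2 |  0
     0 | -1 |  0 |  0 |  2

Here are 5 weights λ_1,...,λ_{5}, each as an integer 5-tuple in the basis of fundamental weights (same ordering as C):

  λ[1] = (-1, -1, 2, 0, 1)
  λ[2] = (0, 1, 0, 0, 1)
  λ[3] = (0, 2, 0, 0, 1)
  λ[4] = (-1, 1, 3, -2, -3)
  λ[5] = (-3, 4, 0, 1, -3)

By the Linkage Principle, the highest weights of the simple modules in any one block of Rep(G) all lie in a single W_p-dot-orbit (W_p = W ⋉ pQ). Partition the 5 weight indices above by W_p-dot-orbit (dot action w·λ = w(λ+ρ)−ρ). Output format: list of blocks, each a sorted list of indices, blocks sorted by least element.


Type D_5, rank 5, |W|=1920; reorder rows/cols to standard.

Each λ_j+ρ reduced to Ā_11; 5-tuples below use C's row order:

  λ_1+ρ ↦ (0, 0, 3, 1, 2)
  λ_2+ρ ↦ (1, 2, 1, 1, 2)
  λ_3+ρ ↦ (1, 2, 1, 1, 2)
  λ_4+ρ ↦ (0, 0, 3, 1, 2)
  λ_5+ρ ↦ (1, 2, 1, 1, 2)

Grouping the 5 weights by Ā_11-representative: 2 linkage classes.

[[1, 4], [2, 3, 5]]


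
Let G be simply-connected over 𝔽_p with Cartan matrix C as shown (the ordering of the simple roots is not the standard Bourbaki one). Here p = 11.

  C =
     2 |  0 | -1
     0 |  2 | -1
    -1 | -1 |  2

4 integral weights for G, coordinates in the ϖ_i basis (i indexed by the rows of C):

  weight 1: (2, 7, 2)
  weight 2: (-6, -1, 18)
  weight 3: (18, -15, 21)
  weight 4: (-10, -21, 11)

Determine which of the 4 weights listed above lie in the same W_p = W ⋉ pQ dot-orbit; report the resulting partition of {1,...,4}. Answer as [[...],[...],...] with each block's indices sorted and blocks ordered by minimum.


Root system A_3: the 3×3 matrix C matches after relabeling.

λ_j+ρ reflected into Ā_11 (⟨·,θ^∨⟩≤11); 3-tuples as given:

  1: (0, 5, 3) · 2: (0, 5, 3) · 3: (0, 5, 3) · 4: (1, 6, 2)

The 4 indices split into 2 linkage classes (same alcove rep ⇔ same W_11-dot-orbit):

[[1, 2, 3], [4]]


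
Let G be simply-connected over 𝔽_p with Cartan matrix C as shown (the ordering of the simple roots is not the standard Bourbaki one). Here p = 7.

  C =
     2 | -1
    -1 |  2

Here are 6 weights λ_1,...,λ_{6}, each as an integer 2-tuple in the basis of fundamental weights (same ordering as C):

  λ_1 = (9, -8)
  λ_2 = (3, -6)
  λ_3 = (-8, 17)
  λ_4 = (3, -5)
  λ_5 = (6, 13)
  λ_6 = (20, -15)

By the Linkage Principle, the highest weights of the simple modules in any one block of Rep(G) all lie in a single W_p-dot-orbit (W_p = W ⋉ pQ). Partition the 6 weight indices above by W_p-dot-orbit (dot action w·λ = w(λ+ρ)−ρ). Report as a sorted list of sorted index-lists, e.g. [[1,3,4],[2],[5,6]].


Dynkin diagram of C (from the 2 off-diagonal −1 entries): A_2.

Each λ_j+ρ reduced to Ā_7; 2-tuples below use C's row order:

  [1] (0, 4)
  [2] (1, 4)
  [3] (0, 4)
  [4] (0, 4)
  [5] (0, 7)
  [6] (0, 7)

Linkage partition of the 6 weights (3 classes, p=7):

[[1, 3, 4], [2], [5, 6]]


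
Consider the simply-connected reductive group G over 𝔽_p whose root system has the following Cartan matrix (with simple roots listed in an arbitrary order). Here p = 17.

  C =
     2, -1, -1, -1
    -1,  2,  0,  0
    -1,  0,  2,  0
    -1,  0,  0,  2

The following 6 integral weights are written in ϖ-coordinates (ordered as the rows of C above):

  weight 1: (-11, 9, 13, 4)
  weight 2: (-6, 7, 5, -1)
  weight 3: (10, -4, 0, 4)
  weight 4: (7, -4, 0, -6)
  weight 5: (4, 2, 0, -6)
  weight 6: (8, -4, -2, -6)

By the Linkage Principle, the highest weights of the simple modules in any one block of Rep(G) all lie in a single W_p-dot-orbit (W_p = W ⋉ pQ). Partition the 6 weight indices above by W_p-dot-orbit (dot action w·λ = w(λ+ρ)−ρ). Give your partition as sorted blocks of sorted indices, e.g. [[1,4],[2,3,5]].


C ↔ D_4 under row/col permutation; |W(D_4)| = 192.

W_17-reps of the 6 weights in Ā_17 (same 4-coord order as C):

  λ_1+ρ ↦ (3, 0, 4, 5)
  λ_2+ρ ↦ (0, 3, 1, 5)
  λ_3+ρ ↦ (0, 3, 1, 5)
  λ_4+ρ ↦ (0, 3, 1, 5)
  λ_5+ρ ↦ (0, 3, 1, 5)
  λ_6+ρ ↦ (0, 3, 1, 5)

These 6 weights hit 2 W_17-dot-orbits; sizes (1, 5):

[[1], [2, 3, 4, 5, 6]]


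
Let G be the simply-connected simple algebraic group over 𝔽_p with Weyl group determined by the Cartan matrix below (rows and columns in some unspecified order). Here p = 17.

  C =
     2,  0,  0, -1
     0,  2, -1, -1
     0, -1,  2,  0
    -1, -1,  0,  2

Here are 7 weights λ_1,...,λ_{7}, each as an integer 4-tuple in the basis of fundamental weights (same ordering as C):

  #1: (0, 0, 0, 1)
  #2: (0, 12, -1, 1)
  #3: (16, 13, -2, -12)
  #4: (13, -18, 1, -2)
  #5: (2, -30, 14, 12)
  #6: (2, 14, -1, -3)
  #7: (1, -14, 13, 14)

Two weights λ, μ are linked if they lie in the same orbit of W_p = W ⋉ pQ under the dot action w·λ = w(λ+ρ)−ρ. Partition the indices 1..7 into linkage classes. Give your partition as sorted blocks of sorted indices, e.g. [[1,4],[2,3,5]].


Type A_4, rank 4, |W|=120; reorder rows/cols to standard.

Ā_17 reps of the 7 weights (A_4, coords as presented):

  1: (1, 1, 1, 2);  2: (1, 13, 0, 2);  3: (3, 0, 2, 11);  4: (1, 13, 0, 2);  5: (1, 1, 1, 2);  6: (1, 13, 0, 2);  7: (1, 13, 0, 2)

These 7 weights hit 3 W_17-dot-orbits; sizes (2, 4, 1):

[[1, 5], [2, 4, 6, 7], [3]]


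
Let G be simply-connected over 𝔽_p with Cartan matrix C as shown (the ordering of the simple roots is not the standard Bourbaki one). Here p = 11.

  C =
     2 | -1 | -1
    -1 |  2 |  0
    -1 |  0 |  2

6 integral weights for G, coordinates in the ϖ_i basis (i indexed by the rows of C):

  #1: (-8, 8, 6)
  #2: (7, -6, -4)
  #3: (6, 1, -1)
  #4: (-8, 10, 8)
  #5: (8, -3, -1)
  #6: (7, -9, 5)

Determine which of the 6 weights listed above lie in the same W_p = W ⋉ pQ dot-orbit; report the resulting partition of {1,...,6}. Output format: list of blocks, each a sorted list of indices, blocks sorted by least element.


A_3 Cartan matrix, 3 simple roots permuted; ρ=(1,1,1).

Each λ_j+ρ reduced to Ā_11; 3-tuples below use C's row order:

  [1] (7, 2, 0) · [2] (0, 5, 3) · [3] (7, 2, 0) · [4] (7, 2, 0) · [5] (7, 2, 0) · [6] (0, 5, 3)

The 6 indices split into 2 linkage classes (same alcove rep ⇔ same W_11-dot-orbit):

[[1, 3, 4, 5], [2, 6]]


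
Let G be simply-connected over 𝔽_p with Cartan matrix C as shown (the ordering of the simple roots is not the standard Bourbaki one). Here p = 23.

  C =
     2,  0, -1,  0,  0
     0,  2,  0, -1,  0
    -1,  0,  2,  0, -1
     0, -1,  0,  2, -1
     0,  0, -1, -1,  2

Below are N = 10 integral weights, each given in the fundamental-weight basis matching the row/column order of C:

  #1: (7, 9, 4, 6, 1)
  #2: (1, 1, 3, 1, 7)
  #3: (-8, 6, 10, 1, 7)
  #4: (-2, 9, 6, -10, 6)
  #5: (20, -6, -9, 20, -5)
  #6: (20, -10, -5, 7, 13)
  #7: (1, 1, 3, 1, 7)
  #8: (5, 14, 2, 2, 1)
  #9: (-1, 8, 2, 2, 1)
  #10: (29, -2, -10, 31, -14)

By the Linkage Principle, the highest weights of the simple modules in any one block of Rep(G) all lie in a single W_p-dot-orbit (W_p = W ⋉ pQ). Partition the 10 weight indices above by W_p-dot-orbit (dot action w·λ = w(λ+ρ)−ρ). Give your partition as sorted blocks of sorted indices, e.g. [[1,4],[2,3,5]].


Cartan matrix: type A_5 (|W|=720); un-permuting the 5 rows.

Alcove-folded reps (p=23, 10 weights, presented ϖ-order):

  [1] (1, 1, 4, 7, 2) · [2] (2, 2, 4, 2, 8) · [3] (2, 2, 4, 2, 8) · [4] (1, 1, 4, 7, 2) · [5] (2, 2, 4, 2, 8) · [6] (1, 1, 4, 7, 2) · [7] (2, 2, 4, 2, 8) · [8] (0, 9, 3, 3, 2) · [9] (0, 9, 3, 3, 2) · [10] (1, 1, 4, 7, 2)

Partition of {1..10} into 3 W_23-dot-orbits:

[[1, 4, 6, 10], [2, 3, 5, 7], [8, 9]]


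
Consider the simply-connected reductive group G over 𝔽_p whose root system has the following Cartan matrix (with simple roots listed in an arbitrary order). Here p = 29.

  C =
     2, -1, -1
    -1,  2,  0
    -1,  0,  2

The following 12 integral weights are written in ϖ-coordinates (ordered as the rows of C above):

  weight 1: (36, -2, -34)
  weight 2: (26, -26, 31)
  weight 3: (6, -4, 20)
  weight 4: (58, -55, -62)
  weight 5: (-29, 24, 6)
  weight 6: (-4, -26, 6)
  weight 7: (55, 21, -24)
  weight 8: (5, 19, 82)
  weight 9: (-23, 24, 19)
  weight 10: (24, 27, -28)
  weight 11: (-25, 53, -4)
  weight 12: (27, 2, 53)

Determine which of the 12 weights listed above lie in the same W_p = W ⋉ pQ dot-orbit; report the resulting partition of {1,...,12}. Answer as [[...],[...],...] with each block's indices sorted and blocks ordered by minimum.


A_3 Cartan matrix, 3 simple roots permuted; ρ=(1,1,1).

Alcove-folded reps (p=29, 12 weights, presented ϖ-order):

    λ_1+ρ ↦ (4, 3, 21)
    λ_2+ρ ↦ (2, 2, 1)
    λ_3+ρ ↦ (4, 3, 21)
    λ_4+ρ ↦ (2, 2, 1)
    λ_5+ρ ↦ (4, 3, 21)
    λ_6+ρ ↦ (4, 3, 21)
    λ_7+ρ ↦ (20, 3, 2)
    λ_8+ρ ↦ (20, 3, 2)
    λ_9+ρ ↦ (20, 3, 2)
    λ_10+ρ ↦ (2, 2, 1)
    λ_11+ρ ↦ (2, 2, 1)
    λ_12+ρ ↦ (2, 2, 1)

Partition of {1..12} into 3 W_29-dot-orbits:

[[1, 3, 5, 6], [2, 4, 10, 11, 12], [7, 8, 9]]


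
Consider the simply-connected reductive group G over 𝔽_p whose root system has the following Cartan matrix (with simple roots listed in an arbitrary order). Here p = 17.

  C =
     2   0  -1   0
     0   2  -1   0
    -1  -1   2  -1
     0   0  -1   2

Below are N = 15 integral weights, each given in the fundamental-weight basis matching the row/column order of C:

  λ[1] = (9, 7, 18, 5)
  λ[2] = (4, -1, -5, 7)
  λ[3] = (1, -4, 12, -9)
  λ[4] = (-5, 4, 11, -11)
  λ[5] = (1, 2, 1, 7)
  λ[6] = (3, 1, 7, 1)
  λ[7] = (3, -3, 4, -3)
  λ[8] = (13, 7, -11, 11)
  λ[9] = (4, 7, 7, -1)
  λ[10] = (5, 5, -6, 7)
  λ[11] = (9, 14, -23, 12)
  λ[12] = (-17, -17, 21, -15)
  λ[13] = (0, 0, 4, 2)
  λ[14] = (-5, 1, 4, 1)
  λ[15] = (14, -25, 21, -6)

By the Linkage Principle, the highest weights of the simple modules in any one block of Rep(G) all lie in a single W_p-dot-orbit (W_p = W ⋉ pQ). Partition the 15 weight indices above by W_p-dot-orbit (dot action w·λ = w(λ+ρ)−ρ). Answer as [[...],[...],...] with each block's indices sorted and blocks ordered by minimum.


Root system D_4: the 4×4 matrix C matches after relabeling.

Folding the 15 weights λ_j+ρ into Ā_17 (reps in the given 4-coord order):

  λ_1+ρ ↦ (1, 1, 5, 3)
  λ_2+ρ ↦ (1, 4, 0, 4)
  λ_3+ρ ↦ (2, 3, 2, 8)
  λ_4+ρ ↦ (2, 3, 2, 8)
  λ_5+ρ ↦ (2, 3, 2, 8)
  λ_6+ρ ↦ (4, 2, 1, 2)
  λ_7+ρ ↦ (4, 2, 1, 2)
  λ_8+ρ ↦ (4, 2, 1, 2)
  λ_9+ρ ↦ (1, 4, 0, 4)
  λ_10+ρ ↦ (1, 1, 5, 3)
  λ_11+ρ ↦ (6, 1, 1, 3)
  λ_12+ρ ↦ (1, 1, 5, 3)
  λ_13+ρ ↦ (1, 1, 5, 3)
  λ_14+ρ ↦ (4, 2, 1, 2)
  λ_15+ρ ↦ (2, 3, 2, 8)

5 distinct reps among the 15 weights ⇒ 5 W_17-linkage classes:

[[1, 10, 12, 13], [2, 9], [3, 4, 5, 15], [6, 7, 8, 14], [11]]


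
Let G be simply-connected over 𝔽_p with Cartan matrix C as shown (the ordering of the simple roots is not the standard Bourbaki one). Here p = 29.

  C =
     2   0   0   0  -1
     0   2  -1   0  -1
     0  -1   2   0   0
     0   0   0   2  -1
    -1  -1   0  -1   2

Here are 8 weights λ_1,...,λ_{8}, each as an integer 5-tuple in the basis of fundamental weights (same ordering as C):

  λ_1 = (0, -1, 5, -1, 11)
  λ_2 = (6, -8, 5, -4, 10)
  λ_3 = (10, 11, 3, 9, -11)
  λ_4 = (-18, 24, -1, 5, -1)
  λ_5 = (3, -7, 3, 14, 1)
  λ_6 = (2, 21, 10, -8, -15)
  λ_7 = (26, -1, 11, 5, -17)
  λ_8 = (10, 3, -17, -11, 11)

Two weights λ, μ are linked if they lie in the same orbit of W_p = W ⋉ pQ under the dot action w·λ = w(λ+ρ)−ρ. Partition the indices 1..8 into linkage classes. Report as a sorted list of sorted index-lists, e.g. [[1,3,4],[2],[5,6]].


Type D_5, rank 5, |W|=1920; reorder rows/cols to standard.

Folding the 8 weights λ_j+ρ into Ā_29 (reps in the given 5-coord order):

  1: (1, 2, 4, 0, 10);  2: (7, 6, 1, 3, 1);  3: (1, 2, 4, 0, 10);  4: (0, 0, 2, 11, 4);  5: (0, 0, 2, 11, 4);  6: (7, 6, 1, 3, 1);  7: (1, 2, 4, 0, 10);  8: (1, 2, 4, 0, 10)

These 8 weights hit 3 W_29-dot-orbits; sizes (4, 2, 2):

[[1, 3, 7, 8], [2, 6], [4, 5]]


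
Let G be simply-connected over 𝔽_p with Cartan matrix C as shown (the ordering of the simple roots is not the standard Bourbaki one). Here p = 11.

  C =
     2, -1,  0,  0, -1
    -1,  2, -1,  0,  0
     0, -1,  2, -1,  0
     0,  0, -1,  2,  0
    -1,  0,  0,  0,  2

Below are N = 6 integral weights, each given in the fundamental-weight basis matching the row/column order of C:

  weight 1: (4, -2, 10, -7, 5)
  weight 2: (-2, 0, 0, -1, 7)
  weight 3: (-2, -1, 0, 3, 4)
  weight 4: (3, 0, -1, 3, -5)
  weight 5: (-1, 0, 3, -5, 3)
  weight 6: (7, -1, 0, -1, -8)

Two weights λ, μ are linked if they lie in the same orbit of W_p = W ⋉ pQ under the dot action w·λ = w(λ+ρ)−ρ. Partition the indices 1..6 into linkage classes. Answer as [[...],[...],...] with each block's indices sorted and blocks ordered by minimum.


C ↔ A_5 under row/col permutation; |W(A_5)| = 720.

Each λ_j+ρ reduced to Ā_11; 5-tuples below use C's row order:

  [1] (0, 1, 0, 4, 4) · [2] (1, 0, 1, 0, 7) · [3] (0, 1, 0, 4, 4) · [4] (0, 1, 0, 4, 4) · [5] (0, 1, 0, 4, 4) · [6] (1, 0, 1, 0, 7)

These 6 weights hit 2 W_11-dot-orbits; sizes (4, 2):

[[1, 3, 4, 5], [2, 6]]


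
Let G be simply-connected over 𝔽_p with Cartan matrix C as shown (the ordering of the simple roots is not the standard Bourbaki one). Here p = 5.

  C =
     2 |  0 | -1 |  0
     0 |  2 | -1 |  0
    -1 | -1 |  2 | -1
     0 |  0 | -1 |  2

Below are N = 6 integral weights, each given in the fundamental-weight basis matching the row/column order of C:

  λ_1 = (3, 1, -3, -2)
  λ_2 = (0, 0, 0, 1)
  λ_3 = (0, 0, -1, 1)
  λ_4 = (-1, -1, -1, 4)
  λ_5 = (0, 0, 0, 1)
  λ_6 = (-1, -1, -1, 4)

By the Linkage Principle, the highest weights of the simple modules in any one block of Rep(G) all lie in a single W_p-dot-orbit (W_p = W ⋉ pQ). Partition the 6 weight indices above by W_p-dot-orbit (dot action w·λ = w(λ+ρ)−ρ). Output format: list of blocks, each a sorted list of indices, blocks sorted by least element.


Type D_4, rank 4, |W|=192; reorder rows/cols to standard.

Alcove-folded reps (p=5, 6 weights, presented ϖ-order):

  λ_1+ρ ↦ (1, 1, 0, 2) · λ_2+ρ ↦ (1, 1, 0, 2) · λ_3+ρ ↦ (1, 1, 0, 2) · λ_4+ρ ↦ (0, 0, 0, 5) · λ_5+ρ ↦ (1, 1, 0, 2) · λ_6+ρ ↦ (0, 0, 0, 5)

Partition of {1..6} into 2 W_5-dot-orbits:

[[1, 2, 3, 5], [4, 6]]


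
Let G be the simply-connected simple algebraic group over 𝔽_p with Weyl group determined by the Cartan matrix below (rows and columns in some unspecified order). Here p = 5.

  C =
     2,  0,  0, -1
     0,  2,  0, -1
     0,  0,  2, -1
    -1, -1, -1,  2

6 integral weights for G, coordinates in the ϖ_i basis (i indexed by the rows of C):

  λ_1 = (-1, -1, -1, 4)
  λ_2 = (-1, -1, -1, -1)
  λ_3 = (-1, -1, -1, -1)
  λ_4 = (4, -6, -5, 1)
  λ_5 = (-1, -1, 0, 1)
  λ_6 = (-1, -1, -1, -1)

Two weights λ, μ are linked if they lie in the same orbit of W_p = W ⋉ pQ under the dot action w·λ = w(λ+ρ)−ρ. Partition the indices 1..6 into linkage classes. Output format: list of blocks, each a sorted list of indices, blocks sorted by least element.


Type D_4, rank 4, |W|=192; reorder rows/cols to standard.

λ_j+ρ reflected into Ā_5 (⟨·,θ^∨⟩≤5); 4-tuples as given:

    λ_1+ρ ↦ (0, 0, 0, 0)
    λ_2+ρ ↦ (0, 0, 0, 0)
    λ_3+ρ ↦ (0, 0, 0, 0)
    λ_4+ρ ↦ (0, 0, 1, 2)
    λ_5+ρ ↦ (0, 0, 1, 2)
    λ_6+ρ ↦ (0, 0, 0, 0)

Linkage partition of the 6 weights (2 classes, p=5):

[[1, 2, 3, 6], [4, 5]]


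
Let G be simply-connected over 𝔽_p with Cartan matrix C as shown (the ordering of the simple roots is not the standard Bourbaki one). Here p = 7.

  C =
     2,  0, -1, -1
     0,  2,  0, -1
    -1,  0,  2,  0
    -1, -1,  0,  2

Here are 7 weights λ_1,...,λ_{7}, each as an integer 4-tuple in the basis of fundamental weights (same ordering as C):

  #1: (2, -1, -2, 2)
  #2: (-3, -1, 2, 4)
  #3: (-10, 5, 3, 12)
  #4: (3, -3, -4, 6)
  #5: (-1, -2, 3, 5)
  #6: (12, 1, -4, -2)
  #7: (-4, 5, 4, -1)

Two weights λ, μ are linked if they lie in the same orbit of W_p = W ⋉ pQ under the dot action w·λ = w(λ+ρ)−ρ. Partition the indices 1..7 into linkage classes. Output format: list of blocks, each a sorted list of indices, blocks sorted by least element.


C ↔ A_4 under row/col permutation; |W(A_4)| = 120.

λ_j+ρ reflected into Ā_7 (⟨·,θ^∨⟩≤7); 4-tuples as given:

  λ_1+ρ ↦ (2, 0, 1, 3) · λ_2+ρ ↦ (2, 0, 1, 3) · λ_3+ρ ↦ (2, 0, 1, 3) · λ_4+ρ ↦ (0, 2, 1, 3) · λ_5+ρ ↦ (0, 2, 1, 3) · λ_6+ρ ↦ (0, 2, 1, 3) · λ_7+ρ ↦ (0, 2, 1, 3)

The 7 indices split into 2 linkage classes (same alcove rep ⇔ same W_7-dot-orbit):

[[1, 2, 3], [4, 5, 6, 7]]


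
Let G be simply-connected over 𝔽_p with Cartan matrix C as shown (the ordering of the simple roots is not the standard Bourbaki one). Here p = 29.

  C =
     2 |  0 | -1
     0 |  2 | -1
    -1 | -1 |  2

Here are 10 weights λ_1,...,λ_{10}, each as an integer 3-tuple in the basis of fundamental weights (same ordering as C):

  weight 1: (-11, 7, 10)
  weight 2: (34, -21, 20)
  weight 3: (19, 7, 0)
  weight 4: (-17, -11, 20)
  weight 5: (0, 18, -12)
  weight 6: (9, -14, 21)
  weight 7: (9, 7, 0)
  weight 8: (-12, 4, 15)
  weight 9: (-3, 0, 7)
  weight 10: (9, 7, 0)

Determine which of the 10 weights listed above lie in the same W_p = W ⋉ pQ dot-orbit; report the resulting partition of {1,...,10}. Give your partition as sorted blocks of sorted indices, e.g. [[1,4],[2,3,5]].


Type A_3, rank 3, |W|=24; reorder rows/cols to standard.

Each λ_j+ρ reduced to Ā_29; 3-tuples below use C's row order:

  1: (10, 8, 1) · 2: (2, 1, 6) · 3: (20, 8, 1) · 4: (11, 5, 5) · 5: (10, 8, 1) · 6: (7, 10, 9) · 7: (10, 8, 1) · 8: (11, 5, 5) · 9: (2, 1, 6) · 10: (10, 8, 1)

Partition of {1..10} into 5 W_29-dot-orbits:

[[1, 5, 7, 10], [2, 9], [3], [4, 8], [6]]


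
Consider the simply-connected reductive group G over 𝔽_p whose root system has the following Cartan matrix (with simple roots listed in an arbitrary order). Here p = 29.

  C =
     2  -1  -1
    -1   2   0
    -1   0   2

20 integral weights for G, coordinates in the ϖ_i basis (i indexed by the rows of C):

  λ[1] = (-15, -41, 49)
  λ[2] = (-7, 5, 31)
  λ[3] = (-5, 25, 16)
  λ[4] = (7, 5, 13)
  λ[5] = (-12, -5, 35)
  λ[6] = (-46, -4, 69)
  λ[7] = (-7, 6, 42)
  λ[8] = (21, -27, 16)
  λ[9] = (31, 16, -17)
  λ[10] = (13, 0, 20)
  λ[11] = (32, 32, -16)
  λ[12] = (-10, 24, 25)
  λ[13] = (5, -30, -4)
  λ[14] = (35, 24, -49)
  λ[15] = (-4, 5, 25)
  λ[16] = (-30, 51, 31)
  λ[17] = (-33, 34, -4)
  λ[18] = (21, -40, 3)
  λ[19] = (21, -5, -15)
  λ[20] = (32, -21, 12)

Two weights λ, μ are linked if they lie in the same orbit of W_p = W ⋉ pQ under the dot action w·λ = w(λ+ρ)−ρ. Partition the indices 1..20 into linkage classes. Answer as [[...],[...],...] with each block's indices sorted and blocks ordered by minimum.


C ↔ A_3 under row/col permutation; |W(A_3)| = 24.

Folding the 20 weights λ_j+ρ into Ā_29 (reps in the given 3-coord order):

  1: (4, 4, 14)
  2: (3, 3, 23)
  3: (4, 12, 3)
  4: (8, 6, 14)
  5: (4, 4, 14)
  6: (4, 12, 3)
  7: (8, 6, 14)
  8: (4, 12, 3)
  9: (9, 3, 4)
  10: (8, 6, 14)
  11: (4, 4, 14)
  12: (9, 3, 4)
  13: (3, 3, 23)
  14: (4, 12, 3)
  15: (3, 3, 23)
  16: (3, 3, 23)
  17: (3, 3, 23)
  18: (4, 12, 3)
  19: (4, 4, 14)
  20: (9, 3, 4)

The 20 indices split into 5 linkage classes (same alcove rep ⇔ same W_29-dot-orbit):

[[1, 5, 11, 19], [2, 13, 15, 16, 17], [3, 6, 8, 14, 18], [4, 7, 10], [9, 12, 20]]


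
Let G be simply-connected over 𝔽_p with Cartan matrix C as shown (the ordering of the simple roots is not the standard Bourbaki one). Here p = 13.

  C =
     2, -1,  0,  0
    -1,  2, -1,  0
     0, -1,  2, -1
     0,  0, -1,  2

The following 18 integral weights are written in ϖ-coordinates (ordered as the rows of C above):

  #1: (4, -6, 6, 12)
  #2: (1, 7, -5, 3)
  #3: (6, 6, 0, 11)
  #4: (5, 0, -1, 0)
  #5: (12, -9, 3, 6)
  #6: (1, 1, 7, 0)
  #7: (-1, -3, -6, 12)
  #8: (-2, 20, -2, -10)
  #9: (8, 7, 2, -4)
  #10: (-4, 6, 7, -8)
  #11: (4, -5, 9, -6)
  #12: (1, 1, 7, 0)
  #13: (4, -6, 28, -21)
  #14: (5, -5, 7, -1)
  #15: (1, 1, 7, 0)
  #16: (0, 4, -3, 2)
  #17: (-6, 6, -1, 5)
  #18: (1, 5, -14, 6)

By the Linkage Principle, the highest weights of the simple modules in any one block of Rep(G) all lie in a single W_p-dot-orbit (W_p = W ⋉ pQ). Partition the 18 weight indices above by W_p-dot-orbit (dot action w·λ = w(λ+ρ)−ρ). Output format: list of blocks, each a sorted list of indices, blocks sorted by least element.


Type A_4, rank 4, |W|=120; reorder rows/cols to standard.

Ā_13 reps of the 18 weights (A_4, coords as presented):

  λ_1 → (5, 2, 0, 6);  λ_2 → (2, 4, 4, 0);  λ_3 → (6, 1, 0, 1);  λ_4 → (6, 1, 0, 1);  λ_5 → (2, 4, 4, 0);  λ_6 → (2, 2, 8, 1);  λ_7 → (5, 2, 0, 6);  λ_8 → (1, 3, 2, 1);  λ_9 → (2, 4, 4, 0);  λ_10 → (1, 4, 1, 5);  λ_11 → (1, 4, 1, 5);  λ_12 → (2, 2, 8, 1);  λ_13 → (2, 4, 4, 0);  λ_14 → (2, 4, 4, 0);  λ_15 → (2, 2, 8, 1);  λ_16 → (1, 3, 2, 1);  λ_17 → (5, 2, 0, 6);  λ_18 → (5, 2, 0, 6)

Linkage partition of the 18 weights (6 classes, p=13):

[[1, 7, 17, 18], [2, 5, 9, 13, 14], [3, 4], [6, 12, 15], [8, 16], [10, 11]]


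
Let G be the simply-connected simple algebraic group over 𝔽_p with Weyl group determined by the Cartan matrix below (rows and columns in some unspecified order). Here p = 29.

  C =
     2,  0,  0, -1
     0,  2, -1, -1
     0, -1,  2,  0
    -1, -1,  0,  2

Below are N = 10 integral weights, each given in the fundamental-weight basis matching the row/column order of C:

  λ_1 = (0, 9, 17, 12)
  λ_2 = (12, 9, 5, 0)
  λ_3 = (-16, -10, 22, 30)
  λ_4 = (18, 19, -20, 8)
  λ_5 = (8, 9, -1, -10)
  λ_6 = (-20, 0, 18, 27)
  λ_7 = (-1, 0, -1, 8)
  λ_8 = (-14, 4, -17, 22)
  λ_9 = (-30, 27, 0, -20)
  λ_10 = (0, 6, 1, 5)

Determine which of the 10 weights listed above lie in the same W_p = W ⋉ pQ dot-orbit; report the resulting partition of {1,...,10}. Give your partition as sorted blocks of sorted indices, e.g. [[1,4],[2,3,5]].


Root system A_4: the 4×4 matrix C matches after relabeling.

Each λ_j+ρ reduced to Ā_29; 4-tuples below use C's row order:

    λ_1+ρ ↦ (12, 10, 5, 1)
    λ_2+ρ ↦ (12, 10, 5, 1)
    λ_3+ρ ↦ (1, 7, 2, 6)
    λ_4+ρ ↦ (0, 1, 0, 9)
    λ_5+ρ ↦ (0, 1, 0, 9)
    λ_6+ρ ↦ (0, 1, 0, 9)
    λ_7+ρ ↦ (0, 1, 0, 9)
    λ_8+ρ ↦ (12, 10, 5, 1)
    λ_9+ρ ↦ (0, 1, 0, 9)
    λ_10+ρ ↦ (1, 7, 2, 6)

Partition of {1..10} into 3 W_29-dot-orbits:

[[1, 2, 8], [3, 10], [4, 5, 6, 7, 9]]


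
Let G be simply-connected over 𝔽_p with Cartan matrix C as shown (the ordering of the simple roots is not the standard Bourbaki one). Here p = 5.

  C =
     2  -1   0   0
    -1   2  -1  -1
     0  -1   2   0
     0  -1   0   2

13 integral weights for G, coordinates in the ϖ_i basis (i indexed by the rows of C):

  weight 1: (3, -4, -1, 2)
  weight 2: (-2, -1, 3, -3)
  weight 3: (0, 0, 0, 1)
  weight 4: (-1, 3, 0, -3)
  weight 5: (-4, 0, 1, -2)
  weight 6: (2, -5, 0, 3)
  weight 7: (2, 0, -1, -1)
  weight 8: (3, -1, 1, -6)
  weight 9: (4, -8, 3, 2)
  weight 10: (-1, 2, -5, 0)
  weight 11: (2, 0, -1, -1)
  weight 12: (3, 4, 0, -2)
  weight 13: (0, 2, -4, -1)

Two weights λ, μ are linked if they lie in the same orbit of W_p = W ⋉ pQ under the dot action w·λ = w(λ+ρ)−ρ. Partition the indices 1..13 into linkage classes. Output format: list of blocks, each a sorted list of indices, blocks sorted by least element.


C ↔ D_4 under row/col permutation; |W(D_4)| = 192.

Alcove-folded reps (p=5, 13 weights, presented ϖ-order):

  λ_1+ρ ↦ (1, 0, 3, 0) · λ_2+ρ ↦ (2, 0, 1, 1) · λ_3+ρ ↦ (1, 0, 1, 2) · λ_4+ρ ↦ (0, 0, 1, 2) · λ_5+ρ ↦ (0, 0, 1, 2) · λ_6+ρ ↦ (1, 0, 3, 0) · λ_7+ρ ↦ (3, 1, 0, 0) · λ_8+ρ ↦ (1, 0, 3, 0) · λ_9+ρ ↦ (0, 0, 1, 2) · λ_10+ρ ↦ (1, 0, 3, 0) · λ_11+ρ ↦ (3, 1, 0, 0) · λ_12+ρ ↦ (3, 1, 0, 0) · λ_13+ρ ↦ (1, 0, 3, 0)

These 13 weights hit 5 W_5-dot-orbits; sizes (5, 1, 1, 3, 3):

[[1, 6, 8, 10, 13], [2], [3], [4, 5, 9], [7, 11, 12]]


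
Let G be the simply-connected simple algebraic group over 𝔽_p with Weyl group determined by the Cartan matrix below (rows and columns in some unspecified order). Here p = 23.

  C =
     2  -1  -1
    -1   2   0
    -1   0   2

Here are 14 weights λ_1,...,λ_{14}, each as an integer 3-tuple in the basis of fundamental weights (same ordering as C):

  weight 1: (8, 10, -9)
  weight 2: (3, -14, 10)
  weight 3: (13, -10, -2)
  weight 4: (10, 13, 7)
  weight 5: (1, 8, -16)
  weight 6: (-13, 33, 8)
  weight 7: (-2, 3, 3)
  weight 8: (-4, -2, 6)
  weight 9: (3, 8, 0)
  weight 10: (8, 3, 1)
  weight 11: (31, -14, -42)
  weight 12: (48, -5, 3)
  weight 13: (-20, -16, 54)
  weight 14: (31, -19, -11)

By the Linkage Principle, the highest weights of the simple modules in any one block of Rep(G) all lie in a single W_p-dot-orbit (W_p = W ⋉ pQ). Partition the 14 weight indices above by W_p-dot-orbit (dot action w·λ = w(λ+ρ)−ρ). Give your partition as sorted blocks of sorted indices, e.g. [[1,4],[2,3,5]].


Root system A_3: the 3×3 matrix C matches after relabeling.

λ_j+ρ reflected into Ā_23 (⟨·,θ^∨⟩≤23); 3-tuples as given:

  λ_1 → (1, 11, 8)
  λ_2 → (9, 4, 2)
  λ_3 → (4, 9, 1)
  λ_4 → (9, 4, 2)
  λ_5 → (9, 4, 2)
  λ_6 → (1, 11, 8)
  λ_7 → (1, 3, 3)
  λ_8 → (1, 3, 3)
  λ_9 → (4, 9, 1)
  λ_10 → (9, 4, 2)
  λ_11 → (4, 9, 1)
  λ_12 → (1, 3, 3)
  λ_13 → (9, 4, 2)
  λ_14 → (4, 9, 1)

These 14 weights hit 4 W_23-dot-orbits; sizes (2, 5, 4, 3):

[[1, 6], [2, 4, 5, 10, 13], [3, 9, 11, 14], [7, 8, 12]]


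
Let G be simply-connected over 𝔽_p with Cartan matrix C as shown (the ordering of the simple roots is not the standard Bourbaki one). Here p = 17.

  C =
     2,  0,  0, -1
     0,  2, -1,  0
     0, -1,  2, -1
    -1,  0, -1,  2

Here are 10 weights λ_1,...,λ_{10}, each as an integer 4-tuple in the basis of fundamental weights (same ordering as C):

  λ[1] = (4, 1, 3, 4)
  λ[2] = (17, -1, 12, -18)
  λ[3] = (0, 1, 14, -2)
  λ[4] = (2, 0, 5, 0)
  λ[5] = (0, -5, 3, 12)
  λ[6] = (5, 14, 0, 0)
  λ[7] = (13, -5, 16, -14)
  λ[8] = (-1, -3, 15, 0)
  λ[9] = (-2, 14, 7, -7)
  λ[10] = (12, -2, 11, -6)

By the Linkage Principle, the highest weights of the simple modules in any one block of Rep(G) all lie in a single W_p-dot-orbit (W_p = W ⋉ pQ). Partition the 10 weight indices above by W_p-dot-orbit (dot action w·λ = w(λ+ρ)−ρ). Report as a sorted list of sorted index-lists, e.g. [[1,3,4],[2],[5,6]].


A_4 Cartan matrix, 4 simple roots permuted; ρ=(1,1,1,1).

Folding the 10 weights λ_j+ρ into Ā_17 (reps in the given 4-coord order):

  1: (5, 2, 4, 5) · 2: (0, 3, 0, 13) · 3: (0, 2, 14, 1) · 4: (3, 1, 6, 1) · 5: (0, 3, 0, 13) · 6: (0, 9, 1, 1) · 7: (0, 3, 0, 13) · 8: (0, 2, 14, 1) · 9: (0, 9, 1, 1) · 10: (5, 2, 4, 5)

These 10 weights hit 5 W_17-dot-orbits; sizes (2, 3, 2, 1, 2):

[[1, 10], [2, 5, 7], [3, 8], [4], [6, 9]]


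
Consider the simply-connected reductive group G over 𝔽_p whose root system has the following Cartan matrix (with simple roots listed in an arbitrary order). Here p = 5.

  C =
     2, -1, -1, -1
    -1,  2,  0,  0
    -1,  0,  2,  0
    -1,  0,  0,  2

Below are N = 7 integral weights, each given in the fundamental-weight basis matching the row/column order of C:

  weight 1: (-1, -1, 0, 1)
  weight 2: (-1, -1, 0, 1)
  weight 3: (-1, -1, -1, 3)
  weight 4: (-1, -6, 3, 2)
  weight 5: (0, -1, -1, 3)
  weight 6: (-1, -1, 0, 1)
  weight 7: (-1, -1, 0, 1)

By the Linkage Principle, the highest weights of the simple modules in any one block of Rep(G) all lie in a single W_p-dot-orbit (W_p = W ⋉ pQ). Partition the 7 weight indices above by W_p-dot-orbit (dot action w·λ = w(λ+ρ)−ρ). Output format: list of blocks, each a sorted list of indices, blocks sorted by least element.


Dynkin diagram of C (from the 6 off-diagonal −1 entries): D_4.

Folding the 7 weights λ_j+ρ into Ā_5 (reps in the given 4-coord order):

  λ_1 → (0, 0, 1, 2) · λ_2 → (0, 0, 1, 2) · λ_3 → (0, 0, 0, 4) · λ_4 → (0, 0, 1, 2) · λ_5 → (0, 0, 0, 4) · λ_6 → (0, 0, 1, 2) · λ_7 → (0, 0, 1, 2)

Grouping the 7 weights by Ā_5-representative: 2 linkage classes.

[[1, 2, 4, 6, 7], [3, 5]]


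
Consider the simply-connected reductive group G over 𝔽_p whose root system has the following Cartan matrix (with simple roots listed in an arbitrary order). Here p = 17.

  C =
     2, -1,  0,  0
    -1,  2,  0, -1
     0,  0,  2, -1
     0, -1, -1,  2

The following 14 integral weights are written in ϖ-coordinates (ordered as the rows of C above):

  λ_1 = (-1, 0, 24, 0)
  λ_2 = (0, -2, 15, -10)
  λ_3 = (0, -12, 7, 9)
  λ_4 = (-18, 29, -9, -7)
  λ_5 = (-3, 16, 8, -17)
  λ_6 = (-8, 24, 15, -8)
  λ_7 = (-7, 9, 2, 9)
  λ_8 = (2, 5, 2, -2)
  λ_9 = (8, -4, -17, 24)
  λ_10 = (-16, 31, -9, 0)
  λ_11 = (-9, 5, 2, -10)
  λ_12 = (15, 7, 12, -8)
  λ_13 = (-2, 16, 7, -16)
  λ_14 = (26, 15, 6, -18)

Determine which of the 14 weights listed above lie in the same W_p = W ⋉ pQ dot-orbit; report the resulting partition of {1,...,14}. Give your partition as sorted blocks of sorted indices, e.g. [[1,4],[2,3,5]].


C ↔ A_4 under row/col permutation; |W(A_4)| = 120.

Folding the 14 weights λ_j+ρ into Ā_17 (reps in the given 4-coord order):

  λ_1 → (1, 1, 7, 8) · λ_2 → (9, 0, 6, 1) · λ_3 → (9, 0, 6, 1) · λ_4 → (3, 1, 7, 0) · λ_5 → (1, 1, 7, 8) · λ_6 → (9, 0, 6, 1) · λ_7 → (0, 4, 3, 7) · λ_8 → (3, 5, 2, 1) · λ_9 → (3, 5, 2, 1) · λ_10 → (1, 1, 7, 8) · λ_11 → (3, 0, 2, 6) · λ_12 → (3, 1, 7, 0) · λ_13 → (1, 1, 7, 8) · λ_14 → (9, 0, 6, 1)

These 14 weights hit 6 W_17-dot-orbits; sizes (4, 4, 2, 1, 2, 1):

[[1, 5, 10, 13], [2, 3, 6, 14], [4, 12], [7], [8, 9], [11]]


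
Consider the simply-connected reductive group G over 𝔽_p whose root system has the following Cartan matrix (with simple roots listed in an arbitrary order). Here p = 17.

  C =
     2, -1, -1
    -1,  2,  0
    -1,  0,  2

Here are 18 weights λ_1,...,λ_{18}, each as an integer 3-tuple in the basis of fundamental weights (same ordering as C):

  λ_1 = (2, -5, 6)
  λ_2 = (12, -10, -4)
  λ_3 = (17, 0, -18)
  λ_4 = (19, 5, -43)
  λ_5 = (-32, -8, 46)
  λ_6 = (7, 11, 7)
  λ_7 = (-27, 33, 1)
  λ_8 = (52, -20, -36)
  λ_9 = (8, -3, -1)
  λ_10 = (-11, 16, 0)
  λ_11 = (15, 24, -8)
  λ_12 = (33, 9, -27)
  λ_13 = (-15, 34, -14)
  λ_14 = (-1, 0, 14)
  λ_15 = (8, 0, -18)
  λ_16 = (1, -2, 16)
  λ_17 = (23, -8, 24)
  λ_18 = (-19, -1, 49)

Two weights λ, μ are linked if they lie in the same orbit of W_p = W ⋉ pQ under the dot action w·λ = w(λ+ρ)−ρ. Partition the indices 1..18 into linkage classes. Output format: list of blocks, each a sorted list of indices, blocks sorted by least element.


C ↔ A_3 under row/col permutation; |W(A_3)| = 24.

λ_j+ρ reflected into Ā_17 (⟨·,θ^∨⟩≤17); 3-tuples as given:

  λ_1 → (1, 3, 6);  λ_2 → (1, 9, 3);  λ_3 → (0, 1, 15);  λ_4 → (5, 1, 3);  λ_5 → (1, 9, 3);  λ_6 → (5, 1, 3);  λ_7 → (7, 2, 0);  λ_8 → (0, 1, 15);  λ_9 → (7, 2, 0);  λ_10 → (1, 7, 9);  λ_11 → (1, 7, 9);  λ_12 → (1, 7, 9);  λ_13 → (1, 9, 3);  λ_14 → (0, 1, 15);  λ_15 → (1, 7, 9);  λ_16 → (0, 1, 15);  λ_17 → (7, 2, 0);  λ_18 → (0, 1, 15)

Grouping the 18 weights by Ā_17-representative: 6 linkage classes.

[[1], [2, 5, 13], [3, 8, 14, 16, 18], [4, 6], [7, 9, 17], [10, 11, 12, 15]]


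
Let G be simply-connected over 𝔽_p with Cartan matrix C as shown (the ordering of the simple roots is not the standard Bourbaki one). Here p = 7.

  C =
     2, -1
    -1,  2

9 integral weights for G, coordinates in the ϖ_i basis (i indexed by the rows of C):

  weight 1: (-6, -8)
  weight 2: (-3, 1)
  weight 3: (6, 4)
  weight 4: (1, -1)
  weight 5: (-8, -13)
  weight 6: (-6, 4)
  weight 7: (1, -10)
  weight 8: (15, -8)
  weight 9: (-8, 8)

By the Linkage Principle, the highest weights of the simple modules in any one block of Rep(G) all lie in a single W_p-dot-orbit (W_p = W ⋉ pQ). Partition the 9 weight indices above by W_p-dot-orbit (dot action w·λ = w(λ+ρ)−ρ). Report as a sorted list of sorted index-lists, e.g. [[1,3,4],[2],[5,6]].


Cartan matrix: type A_2 (|W|=6); un-permuting the 2 rows.

Ā_7 reps of the 9 weights (A_2, coords as presented):

  λ_1 → (2, 0)
  λ_2 → (2, 0)
  λ_3 → (2, 0)
  λ_4 → (2, 0)
  λ_5 → (5, 0)
  λ_6 → (5, 0)
  λ_7 → (5, 0)
  λ_8 → (2, 0)
  λ_9 → (5, 0)

Partition of {1..9} into 2 W_7-dot-orbits:

[[1, 2, 3, 4, 8], [5, 6, 7, 9]]


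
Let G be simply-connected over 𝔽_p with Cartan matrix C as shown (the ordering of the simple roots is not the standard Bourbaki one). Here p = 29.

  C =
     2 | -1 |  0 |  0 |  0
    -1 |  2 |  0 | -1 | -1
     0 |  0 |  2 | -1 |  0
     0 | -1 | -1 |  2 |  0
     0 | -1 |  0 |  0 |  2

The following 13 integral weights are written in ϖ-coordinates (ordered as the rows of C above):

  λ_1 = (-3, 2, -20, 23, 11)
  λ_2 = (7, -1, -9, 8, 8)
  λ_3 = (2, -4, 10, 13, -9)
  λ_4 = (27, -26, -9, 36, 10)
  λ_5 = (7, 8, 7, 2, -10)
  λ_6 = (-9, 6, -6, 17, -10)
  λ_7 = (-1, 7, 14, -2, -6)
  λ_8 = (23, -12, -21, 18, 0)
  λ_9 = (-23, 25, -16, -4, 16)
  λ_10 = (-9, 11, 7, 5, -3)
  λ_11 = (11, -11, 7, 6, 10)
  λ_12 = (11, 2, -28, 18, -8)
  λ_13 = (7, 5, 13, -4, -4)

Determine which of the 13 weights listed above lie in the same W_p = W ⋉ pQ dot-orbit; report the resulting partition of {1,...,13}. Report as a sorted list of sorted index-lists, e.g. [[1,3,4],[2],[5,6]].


Root system D_5: the 5×5 matrix C matches after relabeling.

Ā_29 reps of the 13 weights (D_5, coords as presented):

  λ_1 → (8, 2, 8, 1, 2);  λ_2 → (8, 0, 8, 1, 9);  λ_3 → (8, 0, 11, 3, 3);  λ_4 → (8, 0, 11, 3, 3);  λ_5 → (8, 0, 8, 1, 9);  λ_6 → (2, 7, 5, 3, 1);  λ_7 → (0, 2, 14, 1, 5);  λ_8 → (2, 7, 5, 3, 1);  λ_9 → (8, 0, 11, 3, 3);  λ_10 → (8, 2, 8, 1, 2);  λ_11 → (2, 7, 5, 3, 1);  λ_12 → (0, 2, 14, 1, 5);  λ_13 → (8, 0, 11, 3, 3)

Linkage partition of the 13 weights (5 classes, p=29):

[[1, 10], [2, 5], [3, 4, 9, 13], [6, 8, 11], [7, 12]]


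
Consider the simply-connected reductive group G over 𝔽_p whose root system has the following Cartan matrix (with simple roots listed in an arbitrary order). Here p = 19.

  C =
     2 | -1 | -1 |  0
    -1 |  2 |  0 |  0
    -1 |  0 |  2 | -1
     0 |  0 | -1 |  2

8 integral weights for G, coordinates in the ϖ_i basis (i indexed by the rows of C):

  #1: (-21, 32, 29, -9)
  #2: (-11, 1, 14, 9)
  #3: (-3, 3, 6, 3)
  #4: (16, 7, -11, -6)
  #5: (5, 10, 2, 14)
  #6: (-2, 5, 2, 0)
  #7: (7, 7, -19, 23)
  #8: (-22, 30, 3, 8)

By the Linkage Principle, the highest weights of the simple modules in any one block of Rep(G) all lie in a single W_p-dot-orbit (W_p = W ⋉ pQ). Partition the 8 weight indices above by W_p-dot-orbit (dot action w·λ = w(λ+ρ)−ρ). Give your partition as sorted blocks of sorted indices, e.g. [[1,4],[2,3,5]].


Type A_4, rank 4, |W|=120; reorder rows/cols to standard.

Alcove-folded reps (p=19, 8 weights, presented ϖ-order):

  1: (5, 3, 8, 1);  2: (2, 2, 5, 4);  3: (2, 2, 5, 4);  4: (2, 2, 5, 4);  5: (1, 5, 2, 1);  6: (1, 5, 2, 1);  7: (5, 3, 8, 1);  8: (2, 2, 5, 4)

Partition of {1..8} into 3 W_19-dot-orbits:

[[1, 7], [2, 3, 4, 8], [5, 6]]


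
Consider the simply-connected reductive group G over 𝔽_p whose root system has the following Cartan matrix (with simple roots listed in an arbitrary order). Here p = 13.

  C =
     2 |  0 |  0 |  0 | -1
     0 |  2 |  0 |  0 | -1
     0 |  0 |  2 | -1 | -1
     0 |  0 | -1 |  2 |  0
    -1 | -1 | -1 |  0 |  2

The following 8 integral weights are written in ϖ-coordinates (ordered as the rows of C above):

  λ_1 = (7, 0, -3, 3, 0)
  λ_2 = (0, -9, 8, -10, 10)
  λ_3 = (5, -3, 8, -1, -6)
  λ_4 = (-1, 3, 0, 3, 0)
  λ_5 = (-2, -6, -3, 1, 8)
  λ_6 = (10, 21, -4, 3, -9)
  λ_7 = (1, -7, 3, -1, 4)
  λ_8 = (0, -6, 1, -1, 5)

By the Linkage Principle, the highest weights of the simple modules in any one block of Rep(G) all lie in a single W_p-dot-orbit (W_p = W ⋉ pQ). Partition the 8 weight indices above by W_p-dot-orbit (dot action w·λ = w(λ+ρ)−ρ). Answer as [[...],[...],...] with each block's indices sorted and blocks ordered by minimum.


C ↔ D_5 under row/col permutation; |W(D_5)| = 1920.

Folding the 8 weights λ_j+ρ into Ā_13 (reps in the given 5-coord order):

  λ_1+ρ ↦ (7, 0, 1, 2, 1)
  λ_2+ρ ↦ (7, 0, 1, 2, 1)
  λ_3+ρ ↦ (1, 5, 2, 0, 1)
  λ_4+ρ ↦ (0, 4, 1, 4, 1)
  λ_5+ρ ↦ (1, 5, 2, 0, 1)
  λ_6+ρ ↦ (7, 0, 1, 2, 1)
  λ_7+ρ ↦ (1, 5, 2, 0, 1)
  λ_8+ρ ↦ (1, 5, 2, 0, 1)

Partition of {1..8} into 3 W_13-dot-orbits:

[[1, 2, 6], [3, 5, 7, 8], [4]]


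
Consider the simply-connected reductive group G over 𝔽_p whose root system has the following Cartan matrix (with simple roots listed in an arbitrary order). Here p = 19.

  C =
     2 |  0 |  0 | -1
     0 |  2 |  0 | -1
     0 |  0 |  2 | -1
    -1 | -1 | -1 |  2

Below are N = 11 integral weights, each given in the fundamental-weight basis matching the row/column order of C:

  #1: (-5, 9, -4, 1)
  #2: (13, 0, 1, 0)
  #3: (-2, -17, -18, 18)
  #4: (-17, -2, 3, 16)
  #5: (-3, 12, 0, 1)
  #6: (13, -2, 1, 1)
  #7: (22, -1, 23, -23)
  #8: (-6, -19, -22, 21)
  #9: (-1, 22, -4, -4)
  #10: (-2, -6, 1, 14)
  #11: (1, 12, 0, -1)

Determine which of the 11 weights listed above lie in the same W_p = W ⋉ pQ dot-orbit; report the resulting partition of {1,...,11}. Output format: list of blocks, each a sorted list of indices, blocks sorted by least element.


Type D_4, rank 4, |W|=192; reorder rows/cols to standard.

λ_j+ρ reflected into Ā_19 (⟨·,θ^∨⟩≤19); 4-tuples as given:

    [1] (1, 5, 2, 2)
    [2] (14, 1, 2, 1)
    [3] (14, 1, 2, 1)
    [4] (14, 1, 2, 1)
    [5] (2, 13, 1, 0)
    [6] (14, 1, 2, 1)
    [7] (2, 13, 1, 0)
    [8] (14, 1, 2, 1)
    [9] (2, 13, 1, 0)
    [10] (1, 5, 2, 2)
    [11] (2, 13, 1, 0)

Linkage partition of the 11 weights (3 classes, p=19):

[[1, 10], [2, 3, 4, 6, 8], [5, 7, 9, 11]]
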